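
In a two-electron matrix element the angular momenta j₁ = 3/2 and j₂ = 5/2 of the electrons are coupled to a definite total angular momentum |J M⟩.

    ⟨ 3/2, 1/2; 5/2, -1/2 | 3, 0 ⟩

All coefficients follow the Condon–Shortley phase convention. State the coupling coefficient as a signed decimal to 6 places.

+0.447214  (= +√(1/5))

j₁+j₂−J=1  J+j₁−j₂=2  J−j₁+j₂=4  j₁+j₂+J+1=8
(j₁±m₁, j₂±m₂, J±M) = (2,1,2,3,3,3)
P² = 36/5
sum k=0..1:
  [0] +1/4 = 1/4
  [1] −1/12 = -1/12
S = 1/6
C² = P²·S² = 1/5 ; C = +0.447214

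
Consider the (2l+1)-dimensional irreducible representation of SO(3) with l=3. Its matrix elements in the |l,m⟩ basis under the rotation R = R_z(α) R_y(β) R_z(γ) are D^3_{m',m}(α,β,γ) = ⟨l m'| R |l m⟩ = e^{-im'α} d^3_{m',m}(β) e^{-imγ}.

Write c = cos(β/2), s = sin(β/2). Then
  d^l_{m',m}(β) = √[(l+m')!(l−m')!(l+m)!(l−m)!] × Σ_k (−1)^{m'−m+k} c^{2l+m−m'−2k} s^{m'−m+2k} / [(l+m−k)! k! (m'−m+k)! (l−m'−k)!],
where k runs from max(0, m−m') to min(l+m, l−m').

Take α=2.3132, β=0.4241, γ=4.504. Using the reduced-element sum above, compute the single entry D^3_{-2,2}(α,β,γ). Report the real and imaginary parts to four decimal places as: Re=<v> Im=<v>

D^3_{-2,2}(2.3132,0.4241,4.5040) = e^{-i·-2·2.3132}·d^3_{-2,2}(0.4241)·e^{-i·2·4.5040}. Compute d first:
Half-angle: c=0.977602, s=0.210464. N=√(1·120·120·1)=120.000000
k∈{4,5} keeps every argument non-negative
  k=4: (−1)^0·120.0000/(24)·0.9776^2·0.2105^4 = +0.009376
  k=5: (−1)^1·120.0000/(120)·0.9776^0·0.2105^6 = -0.000087
d^3_{-2,2}(0.4241) = +0.009376 -0.000087 = +0.009289
D = (-0.085883-0.996305i)·(+0.009289)·(-0.914398-0.404816i) = -0.003017+0.008785i

Re=-0.0030 Im=0.0088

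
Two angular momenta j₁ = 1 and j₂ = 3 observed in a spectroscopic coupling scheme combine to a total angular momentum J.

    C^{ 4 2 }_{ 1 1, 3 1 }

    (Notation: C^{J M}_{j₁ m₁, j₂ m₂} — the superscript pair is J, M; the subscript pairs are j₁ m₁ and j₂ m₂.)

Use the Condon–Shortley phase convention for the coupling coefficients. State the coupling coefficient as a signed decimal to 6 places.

triangle: 0!·2!·6!/9! = 1440/362880
(j±m)!: 2!·0!·4!·2!·6!·2! = 138240
prefactor² = (2J+1)·Δ·N² = 34560/7
  k=0: +1/(0!·0!·0!·4!·2!·2!) = 1/96
Σ = 1/96  ⇒  CG² = 34560/7·(1/96)² = 15/28
CG = +√(15/28) = +0.731925

+√(15/28) = +0.731925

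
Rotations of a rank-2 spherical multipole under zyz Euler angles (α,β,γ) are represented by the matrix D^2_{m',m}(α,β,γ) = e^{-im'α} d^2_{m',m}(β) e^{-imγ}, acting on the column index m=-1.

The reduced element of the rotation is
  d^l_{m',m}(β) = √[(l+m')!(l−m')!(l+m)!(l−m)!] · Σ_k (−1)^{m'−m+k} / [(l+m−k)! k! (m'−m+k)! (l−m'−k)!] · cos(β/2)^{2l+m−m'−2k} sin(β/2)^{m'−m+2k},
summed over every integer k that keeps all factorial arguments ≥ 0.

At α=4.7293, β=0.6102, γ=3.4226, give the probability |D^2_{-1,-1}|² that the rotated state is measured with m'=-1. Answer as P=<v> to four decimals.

Split into d^2_{-1,-1}(β=0.6102) × two z-phases.
With c≡cos(β/2)=0.953817 and s≡sin(β/2)=0.300389, N=[1·6·1·6]^{1/2}=6.000000
k∈{0,1} keeps every argument non-negative
  k=0: (−1)^0·6.0000/(6)·0.9538^4·0.3004^0 = +0.827675
  k=1: (−1)^1·6.0000/(2)·0.9538^2·0.3004^2 = -0.246274
d^2_{-1,-1}(0.6102) = +0.827675 -0.246274 = +0.581402
|D^2_{-1,-1}|² = |d^2_{-1,-1}(β)|² = (+0.581402)² = 0.338028 (the z-rotation phases have unit modulus)

P=0.3380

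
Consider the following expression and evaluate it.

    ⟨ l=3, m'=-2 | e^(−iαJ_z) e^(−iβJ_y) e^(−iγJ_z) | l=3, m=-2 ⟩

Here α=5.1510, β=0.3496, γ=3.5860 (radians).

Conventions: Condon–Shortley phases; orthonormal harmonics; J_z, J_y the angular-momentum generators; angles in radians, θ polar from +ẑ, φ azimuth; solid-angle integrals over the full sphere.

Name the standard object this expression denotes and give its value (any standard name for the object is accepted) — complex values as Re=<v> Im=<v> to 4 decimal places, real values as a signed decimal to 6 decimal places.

Wigner D-matrix element, Re=0.1493 Im=-0.7551

This is a Wigner D-matrix element — the rotation-matrix element ⟨l m'| R(α,β,γ) |l m⟩ in the angular-momentum basis.
Split into d^3_{-2,-2}(β=0.3496) × two z-phases.
Half-angle: c=0.984761, s=0.173911. N=√(1·120·1·120)=120.000000
The bounds max(0,m−m')=0 and min(l+m,l−m')=1 give 2 terms
  k=0: (−1)^0·120.0000/(120)·0.9848^6·0.1739^0 = +0.911981
  k=1: (−1)^1·120.0000/(24)·0.9848^4·0.1739^2 = -0.142216
d^3_{-2,-2}(0.3496) = +0.911981 -0.142216 = +0.769765
Attach z-rotation phases: D = e^{-i(-2)(5.1510)}·(+0.769765)·e^{-i(-2)(3.5860)} = +0.149336-0.755140i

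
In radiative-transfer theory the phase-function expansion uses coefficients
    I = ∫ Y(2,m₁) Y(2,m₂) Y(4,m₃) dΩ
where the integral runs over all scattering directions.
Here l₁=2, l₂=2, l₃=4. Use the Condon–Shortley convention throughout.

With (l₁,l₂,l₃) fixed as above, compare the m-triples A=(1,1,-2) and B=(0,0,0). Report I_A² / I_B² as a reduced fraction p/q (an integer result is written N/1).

10/9

Shared (l₁,l₂,l₃)=(2,2,4): N and (l;000)² cancel in I_A²/I_B².
A: Δ = 0!·4!·4!/9! = 1/630; Racah Σ t=0..0: t=0:+1/36 = 1/36; ⇒ 3j(2 2 4; 1 1 -2)² = 4/63, sgn +1
B: Δ = 0!·4!·4!/9! = 1/630; Racah Σ t=0..0: t=0:+1/16 = 1/16; ⇒ 3j(2 2 4; 0 0 0)² = 2/35, sgn +1
I_A²/I_B² = (4/63)/(2/35) = 10/9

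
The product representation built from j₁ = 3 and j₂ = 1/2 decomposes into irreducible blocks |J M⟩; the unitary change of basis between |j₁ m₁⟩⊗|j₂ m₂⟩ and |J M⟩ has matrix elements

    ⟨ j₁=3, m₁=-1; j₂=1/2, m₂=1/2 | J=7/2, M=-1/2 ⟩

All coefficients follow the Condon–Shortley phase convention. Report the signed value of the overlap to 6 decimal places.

+0.654654  (= +√(3/7))

triangle: 0!×6!×1!/8! = 720/40320
(j±m)!: 2!×4!×1!×0!×3!×4! = 6912
prefactor² = (2J+1)×Δ×N² = 6912/7
  k=0: +1/(0!×0!×4!×1!×2!×0!) = 1/48
Σ = 1/48  ⇒  CG² = 6912/7×(1/48)² = 3/7
CG = +√(3/7) = +0.654654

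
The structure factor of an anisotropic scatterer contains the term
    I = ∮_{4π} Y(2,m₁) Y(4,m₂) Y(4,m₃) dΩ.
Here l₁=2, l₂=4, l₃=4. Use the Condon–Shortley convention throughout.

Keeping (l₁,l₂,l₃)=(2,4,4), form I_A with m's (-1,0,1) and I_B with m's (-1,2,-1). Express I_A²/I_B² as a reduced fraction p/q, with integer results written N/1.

Shared (l₁,l₂,l₃)=(2,4,4): N and (l;000)² cancel in I_A²/I_B².
A: Δ = 2!·2!·6!/11! = 1/13860; Racah Σ t=1..2: t=1:−1/72 t=2:+1/96 = -1/288; ⇒ 3j(2 4 4; -1 0 1)² = 1/462, sgn +1
B: Δ = 2!·2!·6!/11! = 1/13860; Racah Σ t=1..2: t=1:−1/240 t=2:+1/96 = 1/160; ⇒ 3j(2 4 4; -1 2 -1)² = 27/1540, sgn -1
I_A²/I_B² = (1/462)/(27/1540) = 10/81

10/81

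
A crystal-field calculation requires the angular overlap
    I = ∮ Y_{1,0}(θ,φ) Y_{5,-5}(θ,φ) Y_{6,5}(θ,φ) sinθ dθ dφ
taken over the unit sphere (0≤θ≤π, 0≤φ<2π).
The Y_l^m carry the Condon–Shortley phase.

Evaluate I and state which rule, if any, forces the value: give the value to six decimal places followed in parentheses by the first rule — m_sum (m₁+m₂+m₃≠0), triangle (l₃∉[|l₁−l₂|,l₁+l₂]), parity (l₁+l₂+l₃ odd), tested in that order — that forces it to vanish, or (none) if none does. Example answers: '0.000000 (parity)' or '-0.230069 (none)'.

Checks pass: Σm=0; 12 even; l₃=6∈[4,6].
(2·1+1)(2·5+1)(2·6+1) = 429
Δ: 0! 2! 10! / 13! → 1/858
sum: t=0:+1/14400 = 1/14400
3j²(1 5 6; 0 0 0) = Δ·Π!·Σ² = 6/143  (sign +1)
sum: t=0:+1/3628800 = 1/3628800
3j²(1 5 6; 0 -5 5) = Δ·Π!·Σ² = 1/78  (sign -1)
combine: 4πI² = 429·6/143·1/78 = 3/13
take √, sign -1: I = -0.13551395
No selection rule forces the value: the integral is nonzero (none).

-0.135514 (none)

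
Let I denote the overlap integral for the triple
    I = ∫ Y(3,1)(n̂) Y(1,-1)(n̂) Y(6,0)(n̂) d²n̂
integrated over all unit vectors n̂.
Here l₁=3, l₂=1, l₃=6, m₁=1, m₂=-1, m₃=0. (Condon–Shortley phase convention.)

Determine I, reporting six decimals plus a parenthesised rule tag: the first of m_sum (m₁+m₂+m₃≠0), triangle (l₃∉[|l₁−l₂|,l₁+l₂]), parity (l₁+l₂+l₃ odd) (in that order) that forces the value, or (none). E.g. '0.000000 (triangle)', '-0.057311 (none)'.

l₃=6 ∉ [2,4] — triangle fails ⇒ I = 0

0.000000 (triangle)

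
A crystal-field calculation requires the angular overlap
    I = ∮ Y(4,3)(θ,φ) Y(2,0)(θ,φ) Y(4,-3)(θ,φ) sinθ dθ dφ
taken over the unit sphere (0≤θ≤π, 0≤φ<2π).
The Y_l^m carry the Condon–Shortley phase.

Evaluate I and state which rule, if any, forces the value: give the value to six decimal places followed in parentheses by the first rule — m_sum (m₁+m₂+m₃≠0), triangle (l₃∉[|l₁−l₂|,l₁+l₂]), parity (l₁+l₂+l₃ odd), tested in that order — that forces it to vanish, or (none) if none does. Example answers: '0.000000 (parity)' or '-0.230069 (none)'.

Checks pass: Σm=0; 10 even; l₃=4∈[2,6].
(2·4+1)(2·2+1)(2·4+1) = 405
Δ: 2! 6! 2! / 11! → 1/13860
sum: t=0:+1/192 t=1:−1/36 t=2:+1/192 = -5/288
3j²(4 2 4; 0 0 0) = Δ·Π!·Σ² = 20/693  (sign -1)
sum: t=0:+1/480 t=1:−1/720 = 1/1440
3j²(4 2 4; 3 0 -3) = Δ·Π!·Σ² = 7/1980  (sign -1)
combine: 4πI² = 405·20/693·7/1980 = 5/121
take √, sign +1: I = 0.05734392
No selection rule forces the value: the integral is nonzero (none).

0.057344 (none)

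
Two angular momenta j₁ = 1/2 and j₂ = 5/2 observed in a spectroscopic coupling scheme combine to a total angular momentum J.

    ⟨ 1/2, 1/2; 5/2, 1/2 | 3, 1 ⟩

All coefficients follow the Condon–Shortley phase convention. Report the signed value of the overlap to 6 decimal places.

+√(2/3) ≈ +0.816497

triangle: 0!*1!*5!/7! = 120/5040
(j±m)!: 1!*0!*3!*2!*4!*2! = 576
prefactor² = (2J+1)*Δ*N² = 96
  k=0: +1/(0!*0!*0!*3!*1!*2!) = 1/12
Σ = 1/12  ⇒  CG² = 96*(1/12)² = 2/3
CG = +√(2/3) = +0.816497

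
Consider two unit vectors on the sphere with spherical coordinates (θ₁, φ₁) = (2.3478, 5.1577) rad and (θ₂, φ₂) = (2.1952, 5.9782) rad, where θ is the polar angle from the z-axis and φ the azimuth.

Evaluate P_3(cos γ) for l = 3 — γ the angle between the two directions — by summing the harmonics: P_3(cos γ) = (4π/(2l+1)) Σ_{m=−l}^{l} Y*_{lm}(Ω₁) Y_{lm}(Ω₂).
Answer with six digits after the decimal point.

Expand P_3 via completeness: Σ_{m} conj(Y_{3,m}) at Ω₁ times Y_{3,m} at Ω₂ —
  [-3]  conj(Y_{3,-3})(Ω₁) = (-0.147089, 0.035195) ; Y_{3,-3}(Ω₂) = (0.135875, 0.176584) ; Δ = (-0.026201, -0.021191)
  [-2]  conj(Y_{3,-2})(Ω₁) = (0.229116, 0.283226) ; Y_{3,-2}(Ω₂) = (-0.322348, -0.225281) ; Δ = (-0.010050, -0.142913)
  [-1]  conj(Y_{3,-1})(Ω₁) = (0.144719, -0.303213) ; Y_{3,-1}(Ω₂) = (0.177287, 0.055811) ; Δ = (0.042579, -0.045679)
  [+0]  conj(Y_{3,0})(Ω₁) = (0.141807, -0.000000) ; Y_{3,0}(Ω₂) = (0.281679, 0.000000) ; Δ = (0.039944, 0.000000)
  [+1]  conj(Y_{3,1})(Ω₁) = (-0.144719, -0.303213) ; Y_{3,1}(Ω₂) = (-0.177287, 0.055811) ; Δ = (0.042579, 0.045679)
  [+2]  conj(Y_{3,2})(Ω₁) = (0.229116, -0.283226) ; Y_{3,2}(Ω₂) = (-0.322348, 0.225281) ; Δ = (-0.010050, 0.142913)
  [+3]  conj(Y_{3,3})(Ω₁) = (0.147089, 0.035195) ; Y_{3,3}(Ω₂) = (-0.135875, 0.176584) ; Δ = (-0.026201, 0.021191)
Accumulated sum (0.052603, 0.000000); after 4π/(2l+1) scaling, (0.094432, 0.000000) ⇒ P_3 = 0.094432

0.094432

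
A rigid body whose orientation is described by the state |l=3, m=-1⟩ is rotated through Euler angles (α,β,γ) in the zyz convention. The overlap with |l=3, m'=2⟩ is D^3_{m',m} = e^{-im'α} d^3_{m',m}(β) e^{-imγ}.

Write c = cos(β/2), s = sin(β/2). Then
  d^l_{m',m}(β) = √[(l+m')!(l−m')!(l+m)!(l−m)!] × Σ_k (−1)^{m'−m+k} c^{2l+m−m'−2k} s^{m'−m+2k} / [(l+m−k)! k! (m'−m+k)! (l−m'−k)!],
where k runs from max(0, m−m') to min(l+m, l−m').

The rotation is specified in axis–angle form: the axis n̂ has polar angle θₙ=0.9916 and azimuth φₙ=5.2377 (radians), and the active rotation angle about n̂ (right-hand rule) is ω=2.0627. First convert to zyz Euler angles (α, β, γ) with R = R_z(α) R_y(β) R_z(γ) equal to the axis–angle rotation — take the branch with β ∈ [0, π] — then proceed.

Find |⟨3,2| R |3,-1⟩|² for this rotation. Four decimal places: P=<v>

Axis–angle → zyz. n̂ = (sinθₙcosφₙ, sinθₙsinφₙ, cosθₙ) = (+0.419692, -0.724062, +0.547352), ω = 2.0627.
R = I cosω + sinω [n̂]ₓ + (1−cosω) n̂n̂ᵀ gives
  R = [-0.212971, -0.929863, -0.299997; +0.035047, +0.299573, -0.953429; +0.976430, -0.213567, -0.031212]
β = atan2(√(R₁₃²+R₂₃²), R₃₃) = 1.602013; α = atan2(R₂₃, R₁₃) mod 2π = 4.407546; γ = atan2(R₃₂, −R₃₁) mod 2π = 3.356924
D^3_{2,-1}(4.4075,1.6020,3.3569) = e^{-i·2·4.4075}·d^3_{2,-1}(1.6020)·e^{-i·-1·3.3569}. Compute d first:
Half-angle: c=0.695984, s=0.718057. N=√(120·1·2·24)=75.894664
Admissible k: 0..1 (factorial args all ≥0)
  k=0: (−1)^3·75.8947/(12)·0.6960^3·0.7181^3 = -0.789414
  k=1: (−1)^4·75.8947/(24)·0.6960^1·0.7181^5 = +0.420140
d^3_{2,-1}(1.6020) = -0.789414 +0.420140 = -0.369275
|D^3_{2,-1}|² = |d^3_{2,-1}(β)|² = (-0.369275)² = 0.136364 (the z-rotation phases have unit modulus)

P=0.1364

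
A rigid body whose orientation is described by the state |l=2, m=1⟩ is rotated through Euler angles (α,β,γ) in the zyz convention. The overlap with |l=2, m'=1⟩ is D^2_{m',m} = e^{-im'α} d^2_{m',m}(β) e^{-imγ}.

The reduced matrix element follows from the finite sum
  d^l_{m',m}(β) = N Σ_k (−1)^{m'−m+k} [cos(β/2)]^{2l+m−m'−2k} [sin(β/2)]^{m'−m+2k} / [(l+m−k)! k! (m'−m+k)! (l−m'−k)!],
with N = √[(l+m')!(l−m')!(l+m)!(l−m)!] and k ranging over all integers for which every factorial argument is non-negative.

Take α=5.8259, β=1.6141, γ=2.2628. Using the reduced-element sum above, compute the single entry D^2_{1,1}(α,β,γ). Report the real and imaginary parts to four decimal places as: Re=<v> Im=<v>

D^2_{1,1}(5.8259,1.6141,2.2628) = e^{-i·1·5.8259}·d^2_{1,1}(1.6141)·e^{-i·1·2.2628}. Compute d first:
Half-angle: c=0.691632, s=0.722250. N=√(6·1·6·1)=6.000000
The bounds max(0,m−m')=0 and min(l+m,l−m')=1 give 2 terms
  k=0: (−1)^0·6.0000/(6)·0.6916^4·0.7223^0 = +0.228823
  k=1: (−1)^1·6.0000/(2)·0.6916^2·0.7223^2 = -0.748594
d^2_{1,1}(1.6141) = +0.228823 -0.748594 = -0.519771
D = (+0.897254+0.441514i)·(-0.519771)·(-0.638081-0.769969i) = +0.120883+0.505519i

Re=0.1209 Im=0.5055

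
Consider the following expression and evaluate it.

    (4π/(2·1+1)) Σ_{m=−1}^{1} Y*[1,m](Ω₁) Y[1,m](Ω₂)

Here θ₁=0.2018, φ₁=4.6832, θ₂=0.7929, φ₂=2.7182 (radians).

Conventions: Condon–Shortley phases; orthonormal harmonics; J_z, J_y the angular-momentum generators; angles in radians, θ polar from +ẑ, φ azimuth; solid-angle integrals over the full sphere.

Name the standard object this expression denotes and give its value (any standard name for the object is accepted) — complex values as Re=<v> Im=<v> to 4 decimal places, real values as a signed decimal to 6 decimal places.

Legendre polynomial (addition theorem), +0.632701

This sum is the spherical-harmonic addition theorem: it equals the Legendre polynomial P_l(cos γ) of the angle γ between the two directions.
Summing Y*_{l m}(θ₁,φ₁)·Y_{l m}(θ₂,φ₂) over m ∈ [−1, 1]; prefactor 4π/(2·1+1) = 4.188790:
  m=-1: Y*=-0.002021-0.069219i  Y=-0.224394-0.101123i  product -0.006546+0.015737i
  m=+0: Y*=+0.478687-0.000000i  Y=+0.342893+0.000000i  product +0.164138+0.000000i
  m=+1: Y*=+0.002021-0.069219i  Y=+0.224394-0.101123i  product -0.006546-0.015737i
Total Σ_m = +0.151046+0.000000i. Multiply by 4.188790: +0.632701+0.000000i. P_1(cos γ) = 0.632701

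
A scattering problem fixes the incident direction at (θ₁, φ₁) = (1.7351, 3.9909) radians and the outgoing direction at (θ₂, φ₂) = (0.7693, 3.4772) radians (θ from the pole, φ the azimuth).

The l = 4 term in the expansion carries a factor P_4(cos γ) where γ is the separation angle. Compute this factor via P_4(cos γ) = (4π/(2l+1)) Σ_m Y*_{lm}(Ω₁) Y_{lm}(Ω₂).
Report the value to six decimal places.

-0.257064

Addition theorem: P_4(cos γ) = (4π/9) Σ_m Y*_{lm}(Ω₁) Y_{lm}(Ω₂), m = −4…4:
  [-4]  conj(Y_{4,-4})(Ω₁) = -0.40555 - 0.10599j ; Y_{4,-4}(Ω₂) = 0.02346 - 0.10093j ; Δ = -0.02021 + 0.03845j
  [-3]  conj(Y_{4,-3})(Ω₁) = -0.16294 + 0.10996j ; Y_{4,-3}(Ω₂) = -0.16180 + 0.25581j ; Δ = -0.00177 - 0.05947j
  [-2]  conj(Y_{4,-2})(Ω₁) = 0.03373 - 0.26244j ; Y_{4,-2}(Ω₂) = 0.33118 - 0.26304j ; Δ = -0.05786 - 0.09579j
  [-1]  conj(Y_{4,-1})(Ω₁) = -0.14182 - 0.16122j ; Y_{4,-1}(Ω₂) = -0.13677 + 0.04770j ; Δ = 0.02709 + 0.01528j
  [+0]  conj(Y_{4,0})(Ω₁) = 0.23510 + 0.00000j ; Y_{4,0}(Ω₂) = -0.33433 + 0.00000j ; Δ = -0.07860 + 0.00000j
  [+1]  conj(Y_{4,1})(Ω₁) = 0.14182 - 0.16122j ; Y_{4,1}(Ω₂) = 0.13677 + 0.04770j ; Δ = 0.02709 - 0.01528j
  [+2]  conj(Y_{4,2})(Ω₁) = 0.03373 + 0.26244j ; Y_{4,2}(Ω₂) = 0.33118 + 0.26304j ; Δ = -0.05786 + 0.09579j
  [+3]  conj(Y_{4,3})(Ω₁) = 0.16294 + 0.10996j ; Y_{4,3}(Ω₂) = 0.16180 + 0.25581j ; Δ = -0.00177 + 0.05947j
  [+4]  conj(Y_{4,4})(Ω₁) = -0.40555 + 0.10599j ; Y_{4,4}(Ω₂) = 0.02346 + 0.10093j ; Δ = -0.02021 - 0.03845j
Σ over m = -0.18411 + 0.00000j; ×(4π/9) → -0.25706 + 0.00000j. Real part: -0.257064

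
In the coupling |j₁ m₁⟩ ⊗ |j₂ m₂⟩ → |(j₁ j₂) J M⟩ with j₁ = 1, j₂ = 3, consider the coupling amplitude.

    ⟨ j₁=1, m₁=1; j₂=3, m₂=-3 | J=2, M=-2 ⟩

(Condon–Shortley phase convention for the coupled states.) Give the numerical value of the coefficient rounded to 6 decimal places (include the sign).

j₁+j₂−J=2  J+j₁−j₂=0  J−j₁+j₂=4  j₁+j₂+J+1=7
(j₁±m₁, j₂±m₂, J±M) = (2,0,0,6,0,4)
P² = 11520/7
sum k=0..0:
  [0] +1/48 = 1/48
S = 1/48
C² = P²·S² = 5/7 ; C = +0.845154

+0.845154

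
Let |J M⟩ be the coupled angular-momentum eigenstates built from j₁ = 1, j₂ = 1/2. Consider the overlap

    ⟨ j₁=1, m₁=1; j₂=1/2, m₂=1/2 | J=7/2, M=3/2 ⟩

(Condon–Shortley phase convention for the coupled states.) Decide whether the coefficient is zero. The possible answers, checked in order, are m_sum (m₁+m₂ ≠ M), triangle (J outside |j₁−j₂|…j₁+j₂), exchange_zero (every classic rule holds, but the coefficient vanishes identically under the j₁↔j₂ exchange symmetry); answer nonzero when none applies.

m-sum: m₁+m₂ = 1+1/2 = 3/2, M = 3/2  ✓
triangle: need |j₁−j₂| ≤ J ≤ j₁+j₂, i.e. J ∈ [1/2, 3/2]; J = 7/2 is outside ✗ ⇒ coefficient is 0

triangle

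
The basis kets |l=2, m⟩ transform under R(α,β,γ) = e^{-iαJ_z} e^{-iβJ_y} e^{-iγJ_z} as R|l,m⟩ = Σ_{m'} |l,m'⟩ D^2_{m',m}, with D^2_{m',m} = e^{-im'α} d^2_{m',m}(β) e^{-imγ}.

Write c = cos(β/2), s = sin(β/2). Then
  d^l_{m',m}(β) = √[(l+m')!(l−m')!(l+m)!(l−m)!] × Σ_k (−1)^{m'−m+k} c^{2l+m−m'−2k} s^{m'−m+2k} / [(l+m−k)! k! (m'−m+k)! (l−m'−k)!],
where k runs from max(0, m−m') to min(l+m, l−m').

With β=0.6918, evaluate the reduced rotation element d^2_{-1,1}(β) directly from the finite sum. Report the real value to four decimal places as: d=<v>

d^2_{-1,1}(β=0.6918) via the finite sum:
Half-angle: c=0.940771, s=0.339044. N=√(1·6·6·1)=6.000000
k: max(0,(1)−(-1))=2 … min(2+(1),2−(-1))=3
  k=2: (−1)^0·6.0000/(2)·0.9408^2·0.3390^2 = +0.305211
  k=3: (−1)^1·6.0000/(6)·0.9408^0·0.3390^4 = -0.013214
d^2_{-1,1}(0.6918) = +0.305211 -0.013214 = +0.291997

d=0.2920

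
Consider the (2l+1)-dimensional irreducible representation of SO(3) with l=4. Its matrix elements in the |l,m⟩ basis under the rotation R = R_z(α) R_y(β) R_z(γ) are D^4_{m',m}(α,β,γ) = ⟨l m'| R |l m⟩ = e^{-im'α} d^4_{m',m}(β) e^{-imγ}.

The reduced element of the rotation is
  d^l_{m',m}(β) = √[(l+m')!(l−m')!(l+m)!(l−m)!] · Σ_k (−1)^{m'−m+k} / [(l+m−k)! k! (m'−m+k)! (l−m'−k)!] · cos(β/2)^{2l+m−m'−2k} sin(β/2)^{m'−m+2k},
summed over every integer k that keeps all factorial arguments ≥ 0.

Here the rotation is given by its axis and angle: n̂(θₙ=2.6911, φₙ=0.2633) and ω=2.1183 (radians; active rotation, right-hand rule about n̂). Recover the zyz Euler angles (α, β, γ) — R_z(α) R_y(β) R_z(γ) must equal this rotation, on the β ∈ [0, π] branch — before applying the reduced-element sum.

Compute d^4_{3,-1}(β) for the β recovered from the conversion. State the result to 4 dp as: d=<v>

d=0.1810

Axis–angle → zyz. n̂ = (sinθₙcosφₙ, sinθₙsinφₙ, cosθₙ) = (+0.420403, +0.113323, -0.900233), ω = 2.1183.
R = I cosω + sinω [n̂]ₓ + (1−cosω) n̂n̂ᵀ gives
  R = [-0.251816, +0.841084, -0.478713; -0.696201, -0.501030, -0.514075; -0.672230, +0.203829, +0.711731]
β = atan2(√(R₁₃²+R₂₃²), R₃₃) = 0.778837; α = atan2(R₂₃, R₁₃) mod 2π = 3.962594; γ = atan2(R₃₂, −R₃₁) mod 2π = 0.294402
d^4_{3,-1}(β=0.7788) via the finite sum:
Half-angle: c=0.925130, s=0.379650. N=√(5040·1·6·120)=1904.940944
k: max(0,(-1)−(3))=0 … min(4+(-1),4−(3))=1
  k=0: (−1)^4·1904.9409/(144)·0.9251^4·0.3797^4 = +0.201310
  k=1: (−1)^5·1904.9409/(240)·0.9251^2·0.3797^6 = -0.020341
d^4_{3,-1}(0.7788) = +0.201310 -0.020341 = +0.180969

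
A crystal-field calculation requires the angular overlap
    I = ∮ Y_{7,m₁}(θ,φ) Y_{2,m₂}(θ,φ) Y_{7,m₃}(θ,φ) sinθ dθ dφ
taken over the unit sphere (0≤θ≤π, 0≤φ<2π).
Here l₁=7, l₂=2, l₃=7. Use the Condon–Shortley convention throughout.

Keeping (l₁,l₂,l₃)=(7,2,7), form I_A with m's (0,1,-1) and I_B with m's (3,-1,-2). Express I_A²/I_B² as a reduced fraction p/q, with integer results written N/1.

l's match ⇒ only the (l;m) 3-j factors differ between A and B.
A: triangle coeff Δ(7,2,7) = 1/185640; Σ_t [1,2]: t=1:−1/1036800 t=2:+1/1209600 = -1/7257600; (3j)²=1/2210 [(7 2 7; 0 1 -1)], sign=-1
B: triangle coeff Δ(7,2,7) = 1/185640; Σ_t [0,1]: t=0:+1/1935360 t=1:−1/4354560 = 1/3483648; (3j)²=125/12376 [(7 2 7; 3 -1 -2)], sign=-1
I_A²/I_B² = (1/2210)/(125/12376) = 28/625

28/625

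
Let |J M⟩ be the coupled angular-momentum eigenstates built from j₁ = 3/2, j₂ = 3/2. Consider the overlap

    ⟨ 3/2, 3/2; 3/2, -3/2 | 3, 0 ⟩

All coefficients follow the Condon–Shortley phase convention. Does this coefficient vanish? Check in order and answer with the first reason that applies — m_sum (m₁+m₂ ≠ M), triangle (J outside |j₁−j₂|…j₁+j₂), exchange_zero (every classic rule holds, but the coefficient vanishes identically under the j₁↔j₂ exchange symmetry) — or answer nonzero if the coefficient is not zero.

m-sum: m₁+m₂ = 3/2+(-3/2) = 0, M = 0  ✓
triangle: |j₁−j₂| = 0 ≤ J = 3 ≤ j₁+j₂ = 3  ✓
exchange: j₁≠j₂ or m₁≠m₂ — the exchange symmetry imposes no constraint here
value check: CG = +√(1/20) = +0.223607 ≠ 0

nonzero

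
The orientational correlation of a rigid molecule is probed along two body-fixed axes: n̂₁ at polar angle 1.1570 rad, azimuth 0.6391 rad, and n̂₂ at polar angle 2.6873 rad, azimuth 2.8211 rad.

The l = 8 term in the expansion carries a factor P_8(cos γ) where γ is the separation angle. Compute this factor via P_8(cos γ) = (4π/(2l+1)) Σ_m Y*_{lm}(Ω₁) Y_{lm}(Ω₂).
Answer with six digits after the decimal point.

0.191904

Summing Y*_{l m}(θ₁,φ₁)·Y_{l m}(θ₂,φ₂) over m ∈ [−8, 8]; prefactor 4π/(2·8+1) = 0.739198:
  m=-8: (0.099233, -0.234440) × (-0.000594, 0.000387) = (0.000032, 0.000178)  (running Σ = (0.000032, 0.000178))
  m=-7: (-0.105729, -0.434513) × (-0.003617, 0.004541) = (0.002355, 0.001092)  (running Σ = (0.002387, 0.001269))
  m=-6: (-0.243147, -0.201911) × (-0.010302, 0.028035) = (0.008165, -0.004736)  (running Σ = (0.010553, -0.003467))
  m=-5: (0.120772, 0.006517) × (-0.003430, 0.108283) = (-0.001120, 0.013055)  (running Σ = (0.009433, 0.009588))
  m=-4: (0.298179, -0.197578) × (0.079977, 0.269162) = (0.077028, 0.064457)  (running Σ = (0.086461, 0.074045))
  m=-3: (0.016858, -0.046689) × (0.282131, 0.404255) = (0.023630, -0.006357)  (running Σ = (0.110091, 0.067687))
  m=-2: (0.093729, 0.311141) × (0.382956, 0.285715) = (-0.053003, 0.145933)  (running Σ = (0.057088, 0.213620))
  m=-1: (0.093446, 0.069444) × (-0.010373, -0.003443) = (-0.000730, -0.001042)  (running Σ = (0.056357, 0.212578))
  m=0: (-0.308356, -0.000000) × (-0.476388, 0.000000) = (0.146897, 0.000000)  (running Σ = (0.203254, 0.212578))
  m=1: (-0.093446, 0.069444) × (0.010373, -0.003443) = (-0.000730, 0.001042)  (running Σ = (0.202524, 0.213620))
  m=2: (0.093729, -0.311141) × (0.382956, -0.285715) = (-0.053003, -0.145933)  (running Σ = (0.149521, 0.067687))
  m=3: (-0.016858, -0.046689) × (-0.282131, 0.404255) = (0.023630, 0.006357)  (running Σ = (0.173151, 0.074045))
  m=4: (0.298179, 0.197578) × (0.079977, -0.269162) = (0.077028, -0.064457)  (running Σ = (0.250179, 0.009588))
  m=5: (-0.120772, 0.006517) × (0.003430, 0.108283) = (-0.001120, -0.013055)  (running Σ = (0.249059, -0.003467))
  m=6: (-0.243147, 0.201911) × (-0.010302, -0.028035) = (0.008165, 0.004736)  (running Σ = (0.257224, 0.001269))
  m=7: (0.105729, -0.434513) × (0.003617, 0.004541) = (0.002355, -0.001092)  (running Σ = (0.259580, 0.000178))
  m=8: (0.099233, 0.234440) × (-0.000594, -0.000387) = (0.000032, -0.000178)  (running Σ = (0.259612, -0.000000))
Total Σ_m = (0.259612, -0.000000). Multiply by 0.739198: (0.191904, -0.000000). P_8(cos γ) = 0.191904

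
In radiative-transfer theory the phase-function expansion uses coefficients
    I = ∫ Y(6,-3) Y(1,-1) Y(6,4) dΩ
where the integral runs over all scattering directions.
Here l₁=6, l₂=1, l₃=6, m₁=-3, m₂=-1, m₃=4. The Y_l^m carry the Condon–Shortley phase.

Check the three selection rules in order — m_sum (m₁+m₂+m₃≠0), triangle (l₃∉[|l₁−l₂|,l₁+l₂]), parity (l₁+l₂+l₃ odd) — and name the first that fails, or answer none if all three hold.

Σmᵢ = 0  ✓
l₃∈[|l₁−l₂|,l₁+l₂]=[5,7], have l₃=6  ✓
Σlᵢ = 13 ⇒ odd  ✗

parity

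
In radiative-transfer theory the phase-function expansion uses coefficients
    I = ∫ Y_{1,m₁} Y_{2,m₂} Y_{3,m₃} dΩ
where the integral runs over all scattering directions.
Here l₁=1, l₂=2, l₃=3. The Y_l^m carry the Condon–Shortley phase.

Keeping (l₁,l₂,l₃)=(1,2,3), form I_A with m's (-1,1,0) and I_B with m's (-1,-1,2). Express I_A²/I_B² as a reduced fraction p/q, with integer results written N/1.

Same 1,2,3: normalisation and zero-m 3j drop out of the ratio.
A: Δ: 0! 2! 4! / 7! → 1/105; sum: t=0:+1/12 = 1/12; 3j²(1 2 3; -1 1 0) = Δ·Π!·Σ² = 1/35  (sign -1)
B: Δ: 0! 2! 4! / 7! → 1/105; sum: t=0:+1/12 = 1/12; 3j²(1 2 3; -1 -1 2) = Δ·Π!·Σ² = 2/21  (sign -1)
I_A²/I_B² = (1/35)/(2/21) = 3/10

3/10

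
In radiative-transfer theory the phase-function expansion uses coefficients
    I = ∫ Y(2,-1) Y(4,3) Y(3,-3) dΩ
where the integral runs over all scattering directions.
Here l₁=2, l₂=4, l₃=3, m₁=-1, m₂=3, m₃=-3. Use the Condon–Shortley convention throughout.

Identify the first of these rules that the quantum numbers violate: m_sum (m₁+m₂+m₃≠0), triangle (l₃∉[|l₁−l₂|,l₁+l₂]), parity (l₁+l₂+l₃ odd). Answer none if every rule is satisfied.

m₁+m₂+m₃ = -1 + 3 − 3 = -1  ✗
triangle: |2−4|=2 ≤ l₃=3 ≤ 2+4=6
parity: l₁+l₂+l₃ = 9 is odd

m_sum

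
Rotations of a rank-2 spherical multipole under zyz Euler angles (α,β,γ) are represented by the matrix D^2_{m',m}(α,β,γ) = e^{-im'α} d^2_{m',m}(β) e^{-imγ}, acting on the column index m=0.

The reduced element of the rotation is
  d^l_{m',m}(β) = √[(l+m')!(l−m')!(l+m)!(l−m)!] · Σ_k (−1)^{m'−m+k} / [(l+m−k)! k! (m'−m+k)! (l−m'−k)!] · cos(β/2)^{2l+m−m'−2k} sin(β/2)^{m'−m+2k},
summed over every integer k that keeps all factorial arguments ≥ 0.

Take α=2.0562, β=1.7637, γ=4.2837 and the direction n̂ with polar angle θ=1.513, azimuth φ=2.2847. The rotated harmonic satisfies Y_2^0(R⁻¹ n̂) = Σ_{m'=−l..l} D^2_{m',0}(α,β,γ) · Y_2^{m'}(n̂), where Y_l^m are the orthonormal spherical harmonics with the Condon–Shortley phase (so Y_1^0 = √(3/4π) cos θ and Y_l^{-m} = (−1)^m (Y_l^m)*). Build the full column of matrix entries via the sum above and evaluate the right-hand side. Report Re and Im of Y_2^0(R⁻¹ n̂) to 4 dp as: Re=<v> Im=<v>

Need the full column D^2_{m',0} for m'=−2..2 at α=2.0562, β=1.7637, γ=4.2837.
cos(β/2)=0.635724, sin(β/2)=0.771916
d^2_{-2,0}: single k=2 term ⇒ +0.589866;  D = -0.333058-0.486841i
d^2_{-1,0}: k∈[1..2] ⇒ +0.485794 -0.716234 = -0.230440;  D = +0.107515-0.203821i
d^2_{0,0}: k∈[0..2] ⇒ +0.163333 -0.963247 +0.355043 = -0.444871;  D = -0.444871+0.000000i
d^2_{1,0}: k∈[0..1] ⇒ -0.485794 +0.716234 = +0.230440;  D = -0.107515-0.203821i
d^2_{2,0}: single k=0 term ⇒ +0.589866;  D = -0.333058+0.486841i
Y_2^{m'}(θ=1.513,φ=2.2847) and Σ D·Y over m':
  (-0.3331-0.4868i)·(-0.0549+0.3811i)  (+0.1075-0.2038i)·(-0.0292-0.0337i)  (-0.4449+0.0000i)·(-0.3122+0.0000i)  (-0.1075-0.2038i)·(+0.0292-0.0337i)  (-0.3331+0.4868i)·(-0.0549-0.3811i)
Y_2^0(R⁻¹ n̂) = +0.526477+0.000000i

Re=0.5265 Im=0.0000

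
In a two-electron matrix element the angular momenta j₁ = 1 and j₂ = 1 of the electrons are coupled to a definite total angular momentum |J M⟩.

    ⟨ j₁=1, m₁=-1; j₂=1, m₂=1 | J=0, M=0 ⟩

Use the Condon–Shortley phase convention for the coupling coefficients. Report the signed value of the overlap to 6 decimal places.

√[1·2!0!0!/3! · 0!2!2!0!0!0!] = √(4/3)
  +(−1)^2/∏(2,0,0,0,0,0)! = 1/2  (running 1/2)
⟨..|..⟩ = √(4/3)·(1/2) = +0.577350

+√(1/3) = +0.577350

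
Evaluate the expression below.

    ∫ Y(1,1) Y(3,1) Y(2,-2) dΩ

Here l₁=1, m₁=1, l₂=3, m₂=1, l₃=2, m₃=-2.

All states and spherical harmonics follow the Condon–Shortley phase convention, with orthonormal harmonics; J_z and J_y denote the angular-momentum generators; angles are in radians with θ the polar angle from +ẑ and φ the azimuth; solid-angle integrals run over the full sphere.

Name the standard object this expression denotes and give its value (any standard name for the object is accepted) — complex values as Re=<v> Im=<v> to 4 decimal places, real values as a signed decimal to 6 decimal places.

Gaunt coefficient, -0.082589

This is a Gaunt coefficient — the integral of a triple product of spherical harmonics over the sphere.
Checks pass: Σm=0; 6 even; l₃=2∈[2,4].
(2·1+1)(2·3+1)(2·2+1) = 105
Δ: 2! 0! 4! / 7! → 1/105
sum: t=1:−1/4 = -1/4
3j²(1 3 2; 0 0 0) = Δ·Π!·Σ² = 3/35  (sign -1)
sum: t=0:+1/48 = 1/48
3j²(1 3 2; 1 1 -2) = Δ·Π!·Σ² = 1/105  (sign +1)
combine: 4πI² = 105·3/35·1/105 = 3/35
take √, sign -1: I = -0.08258890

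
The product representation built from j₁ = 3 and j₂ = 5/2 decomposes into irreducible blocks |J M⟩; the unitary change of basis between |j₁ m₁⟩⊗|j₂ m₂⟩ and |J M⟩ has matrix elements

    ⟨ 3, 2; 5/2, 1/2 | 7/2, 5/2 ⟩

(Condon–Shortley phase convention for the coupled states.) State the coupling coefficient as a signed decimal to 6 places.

triangle: 2!·4!·3!/10! = 288/3628800
(j±m)!: 5!·1!·3!·2!·6!·1! = 1036800
prefactor² = (2J+1)·Δ·N² = 4608/7
  k=0: +1/(0!·2!·1!·3!·3!·0!) = 1/72
  k=1: −1/(1!·1!·0!·2!·4!·1!) = -1/48
Σ = -1/144  ⇒  CG² = 4608/7·(-1/144)² = 2/63
CG = −√(2/63) = -0.178174

−√(2/63) ≈ -0.178174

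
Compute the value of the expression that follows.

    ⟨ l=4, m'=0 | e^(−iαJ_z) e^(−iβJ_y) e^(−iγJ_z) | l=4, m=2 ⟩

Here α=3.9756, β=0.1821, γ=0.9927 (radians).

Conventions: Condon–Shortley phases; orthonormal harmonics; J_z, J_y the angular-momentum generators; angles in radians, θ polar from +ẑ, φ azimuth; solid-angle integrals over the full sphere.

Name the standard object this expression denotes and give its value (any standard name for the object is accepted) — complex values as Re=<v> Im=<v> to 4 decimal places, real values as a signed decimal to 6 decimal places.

This is a Wigner D-matrix element — the rotation-matrix element ⟨l m'| R(α,β,γ) |l m⟩ in the angular-momentum basis.
D^4_{0,2}(3.9756,0.1821,0.9927) = e^{-i·0·3.9756}·d^4_{0,2}(0.1821)·e^{-i·2·0.9927}. Compute d first:
Half-angle: c=0.995858, s=0.090924. N=√(24·24·720·2)=910.735966
k: max(0,(2)−(0))=2 … min(4+(2),4−(0))=4
  k=2: (−1)^0·910.7360/(96)·0.9959^6·0.0909^2 = +0.076501
  k=3: (−1)^1·910.7360/(36)·0.9959^4·0.0909^4 = -0.001701
  k=4: (−1)^2·910.7360/(96)·0.9959^2·0.0909^6 = +0.000005
d^4_{0,2}(0.1821) = +0.076501 -0.001701 +0.000005 = +0.074805
Phases: e^{-i·(0)·3.9756}=+1.000000+0.000000i, e^{-i·(2)·0.9927}=-0.402827-0.915276i ⇒ D=-0.030134-0.068468i

Wigner D-matrix element, Re=-0.0301 Im=-0.0685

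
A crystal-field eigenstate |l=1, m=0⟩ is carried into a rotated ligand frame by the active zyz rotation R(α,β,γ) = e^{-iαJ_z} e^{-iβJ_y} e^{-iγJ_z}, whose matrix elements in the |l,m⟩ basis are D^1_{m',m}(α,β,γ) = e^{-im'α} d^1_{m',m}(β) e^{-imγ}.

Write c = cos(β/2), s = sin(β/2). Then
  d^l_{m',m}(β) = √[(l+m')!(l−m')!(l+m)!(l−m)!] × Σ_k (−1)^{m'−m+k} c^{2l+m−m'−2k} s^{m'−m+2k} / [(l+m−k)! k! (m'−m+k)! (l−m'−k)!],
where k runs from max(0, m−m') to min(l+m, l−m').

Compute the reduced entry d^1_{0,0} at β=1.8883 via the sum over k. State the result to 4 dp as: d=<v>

d=-0.3122

d^1_{0,0}(β=1.8883) via the finite sum:
Half-angle: c=0.586432, s=0.809999. N=√(1·1·1·1)=1.000000
k∈{0,1} keeps every argument non-negative
  k=0: (−1)^0·1.0000/(1)·0.5864^2·0.8100^0 = +0.343902
  k=1: (−1)^1·1.0000/(1)·0.5864^0·0.8100^2 = -0.656098
d^1_{0,0}(1.8883) = +0.343902 -0.656098 = -0.312196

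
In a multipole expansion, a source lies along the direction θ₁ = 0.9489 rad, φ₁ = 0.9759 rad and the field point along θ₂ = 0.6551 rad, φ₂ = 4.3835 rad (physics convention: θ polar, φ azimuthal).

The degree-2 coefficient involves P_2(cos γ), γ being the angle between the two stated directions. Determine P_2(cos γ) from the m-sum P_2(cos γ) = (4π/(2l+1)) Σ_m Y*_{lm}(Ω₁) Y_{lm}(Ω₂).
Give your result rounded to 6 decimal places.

-0.499626

Addition theorem: P_2(cos γ) = (4π/5) Σ_m Y*_{lm}(Ω₁) Y_{lm}(Ω₂), m = −2…2:
  [-2]  conj(Y_{2,-2})(Ω₁) = -0.094887+0.236876i ; Y_{2,-2}(Ω₂) = -0.113459-0.087653i ; Δ = +0.031529-0.018559i
  [-1]  conj(Y_{2,-1})(Ω₁) = +0.205006+0.302962i ; Y_{2,-1}(Ω₂) = -0.120551+0.353228i ; Δ = -0.131728+0.035891i
  [+0]  conj(Y_{2,0})(Ω₁) = +0.005737-0.000000i ; Y_{2,0}(Ω₂) = +0.279590+0.000000i ; Δ = +0.001604+0.000000i
  [+1]  conj(Y_{2,1})(Ω₁) = -0.205006+0.302962i ; Y_{2,1}(Ω₂) = +0.120551+0.353228i ; Δ = -0.131728-0.035891i
  [+2]  conj(Y_{2,2})(Ω₁) = -0.094887-0.236876i ; Y_{2,2}(Ω₂) = -0.113459+0.087653i ; Δ = +0.031529+0.018559i
Σ over m = -0.198795+0.000000i; ×(4π/5) → -0.499626+0.000000i. Real part: -0.499626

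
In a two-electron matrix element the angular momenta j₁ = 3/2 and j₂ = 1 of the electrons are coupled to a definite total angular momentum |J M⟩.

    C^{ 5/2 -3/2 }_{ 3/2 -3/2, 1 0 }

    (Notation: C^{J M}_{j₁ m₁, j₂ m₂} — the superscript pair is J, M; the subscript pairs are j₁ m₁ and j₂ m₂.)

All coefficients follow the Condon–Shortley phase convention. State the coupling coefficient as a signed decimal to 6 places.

+√(2/5) = +0.632456

triangle: 0!×3!×2!/6! = 12/720
(j±m)!: 0!×3!×1!×1!×1!×4! = 144
prefactor² = (2J+1)×Δ×N² = 72/5
  k=0: +1/(0!×0!×3!×1!×0!×1!) = 1/6
Σ = 1/6  ⇒  CG² = 72/5×(1/6)² = 2/5
CG = +√(2/5) = +0.632456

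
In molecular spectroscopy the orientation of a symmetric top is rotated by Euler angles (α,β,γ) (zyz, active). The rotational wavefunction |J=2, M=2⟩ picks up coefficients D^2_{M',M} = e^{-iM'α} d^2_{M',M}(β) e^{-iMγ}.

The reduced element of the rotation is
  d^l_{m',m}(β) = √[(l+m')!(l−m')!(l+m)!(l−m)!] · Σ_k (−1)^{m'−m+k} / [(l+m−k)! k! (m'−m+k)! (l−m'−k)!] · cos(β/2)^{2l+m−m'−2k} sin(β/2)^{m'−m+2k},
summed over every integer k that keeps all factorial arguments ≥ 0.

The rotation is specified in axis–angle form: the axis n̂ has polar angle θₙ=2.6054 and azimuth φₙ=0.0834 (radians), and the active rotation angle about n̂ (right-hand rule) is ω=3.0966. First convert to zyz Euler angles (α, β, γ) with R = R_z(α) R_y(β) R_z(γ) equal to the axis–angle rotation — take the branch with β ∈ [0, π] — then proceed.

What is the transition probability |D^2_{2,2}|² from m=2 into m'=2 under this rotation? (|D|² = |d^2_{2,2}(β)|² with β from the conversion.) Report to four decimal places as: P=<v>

P=0.2985

Axis–angle → zyz. n̂ = (sinθₙcosφₙ, sinθₙsinφₙ, cosθₙ) = (+0.509091, +0.042557, -0.859660), ω = 3.0966.
R = I cosω + sinω [n̂]ₓ + (1−cosω) n̂n̂ᵀ gives
  R = [-0.480903, +0.081974, -0.872933; +0.004643, -0.995368, -0.096030; -0.876762, -0.050234, +0.478295]
β = atan2(√(R₁₃²+R₂₃²), R₃₃) = 1.072085; α = atan2(R₂₃, R₁₃) mod 2π = 3.251160; γ = atan2(R₃₂, −R₃₁) mod 2π = 6.225953
First d^2_{2,2}(β=1.0721), then the phase factors e^{-i(2)α} and e^{-i(2)γ}:
With c≡cos(β/2)=0.859737 and s≡sin(β/2)=0.510737, N=[24·1·24·1]^{1/2}=24.000000
Admissible k: 0..0 (factorial args all ≥0)
  k=0: (−1)^0·24.0000/(24)·0.8597^4·0.5107^0 = +0.546339
d^2_{2,2}(1.0721) = +0.546339
|D^2_{2,2}|² = |d^2_{2,2}(β)|² = (+0.546339)² = 0.298486 (the z-rotation phases have unit modulus)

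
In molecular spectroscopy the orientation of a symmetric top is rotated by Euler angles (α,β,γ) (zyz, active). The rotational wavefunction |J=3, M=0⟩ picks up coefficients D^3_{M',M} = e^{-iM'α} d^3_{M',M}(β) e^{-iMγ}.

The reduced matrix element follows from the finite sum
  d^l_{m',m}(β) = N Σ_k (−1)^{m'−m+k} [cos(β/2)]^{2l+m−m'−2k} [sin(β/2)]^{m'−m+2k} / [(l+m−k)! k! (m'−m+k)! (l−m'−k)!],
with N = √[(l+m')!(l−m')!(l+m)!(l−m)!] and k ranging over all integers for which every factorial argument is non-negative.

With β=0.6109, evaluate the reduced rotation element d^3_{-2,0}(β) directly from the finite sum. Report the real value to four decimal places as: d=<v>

d=0.3690

d^3_{-2,0}(β=0.6109) via the finite sum:
Half-angle: c=0.953712, s=0.300722. N=√(1·120·6·6)=65.726707
The bounds max(0,m−m')=2 and min(l+m,l−m')=3 give 2 terms
  k=2: (−1)^0·65.7267/(12)·0.9537^4·0.3007^2 = +0.409789
  k=3: (−1)^1·65.7267/(12)·0.9537^2·0.3007^4 = -0.040743
d^3_{-2,0}(0.6109) = +0.409789 -0.040743 = +0.369046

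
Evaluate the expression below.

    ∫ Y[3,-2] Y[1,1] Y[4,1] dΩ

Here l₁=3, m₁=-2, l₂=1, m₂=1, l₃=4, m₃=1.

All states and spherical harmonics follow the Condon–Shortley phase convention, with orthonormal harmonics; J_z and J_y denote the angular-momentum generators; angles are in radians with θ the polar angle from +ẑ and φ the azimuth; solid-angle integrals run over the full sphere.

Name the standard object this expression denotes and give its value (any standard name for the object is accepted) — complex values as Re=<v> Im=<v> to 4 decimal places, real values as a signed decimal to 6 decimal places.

This is a Gaunt coefficient — the integral of a triple product of spherical harmonics over the sphere.
m-sum 0 ✓  L=8 even ✓  2≤4≤4 ✓
Π(2lᵢ+1) = 7×3×9 = 189
triangle coeff Δ(3,1,4) = 1/252
Σ_t [0,0]: t=0:+1/36 = 1/36
(3j)²=4/63 [(3 1 4; 0 0 0)], sign=+1
Σ_t [0,0]: t=0:+1/240 = 1/240
(3j)²=1/84 [(3 1 4; -2 1 1)], sign=-1
⇒ 4πI² = 1/7
I = (-1)√(1/7/(4π)) = -0.10662181

Gaunt coefficient, -0.106622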